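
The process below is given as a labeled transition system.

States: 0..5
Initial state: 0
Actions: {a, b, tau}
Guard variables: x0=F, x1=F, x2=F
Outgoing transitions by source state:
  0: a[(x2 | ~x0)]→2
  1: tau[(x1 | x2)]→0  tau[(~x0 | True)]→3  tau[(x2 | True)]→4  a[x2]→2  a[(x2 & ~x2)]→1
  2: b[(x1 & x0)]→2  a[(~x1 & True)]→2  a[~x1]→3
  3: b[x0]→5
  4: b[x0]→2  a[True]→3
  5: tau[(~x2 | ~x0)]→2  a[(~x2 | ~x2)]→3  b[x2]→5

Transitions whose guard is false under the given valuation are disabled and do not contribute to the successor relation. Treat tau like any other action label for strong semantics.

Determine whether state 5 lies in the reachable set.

Guard filter leaves 8 enabled edge(s).
Layer 0: {0}
Layer 1: {2}  now seen {0,2}
Layer 2: {3}  now seen {0,2,3}
Reach set: {0,2,3}

Answer: UNREACHABLE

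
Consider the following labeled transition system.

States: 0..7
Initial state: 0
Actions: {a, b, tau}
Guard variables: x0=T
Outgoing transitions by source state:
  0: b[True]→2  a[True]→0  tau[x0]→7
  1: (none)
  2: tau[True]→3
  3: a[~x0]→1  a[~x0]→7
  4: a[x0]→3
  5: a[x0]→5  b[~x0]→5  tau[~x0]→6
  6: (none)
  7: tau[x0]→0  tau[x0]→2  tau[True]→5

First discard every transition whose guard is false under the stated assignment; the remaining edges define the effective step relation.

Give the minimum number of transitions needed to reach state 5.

BFS to 5:
  Layer 0: {0}
  Layer 1: {2,7}
  Layer 2: {3,5}
5 enters at depth 2; path tau·tau

Answer: 2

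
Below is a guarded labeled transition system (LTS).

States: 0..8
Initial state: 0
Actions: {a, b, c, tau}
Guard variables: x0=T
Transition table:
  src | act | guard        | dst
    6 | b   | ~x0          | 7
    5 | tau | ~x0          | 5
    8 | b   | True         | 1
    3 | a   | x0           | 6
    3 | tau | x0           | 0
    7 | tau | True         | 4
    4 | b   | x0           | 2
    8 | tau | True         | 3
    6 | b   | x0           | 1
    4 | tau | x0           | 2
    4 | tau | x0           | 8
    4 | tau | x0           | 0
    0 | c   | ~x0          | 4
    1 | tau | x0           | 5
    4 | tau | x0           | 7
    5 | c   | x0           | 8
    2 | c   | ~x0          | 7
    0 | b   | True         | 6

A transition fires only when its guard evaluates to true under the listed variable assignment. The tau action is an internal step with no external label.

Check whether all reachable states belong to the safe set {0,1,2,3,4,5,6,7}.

Allowed set {0,1,2,3,4,5,6,7}
Reachable = {0,1,3,5,6,8}
  0: ✓
  1: ✓
  3: ✓
  5: ✓
  6: ✓
  8: outside
reach 8 via b·b·tau·c — violates

Answer: INVARIANT VIOLATED at state 8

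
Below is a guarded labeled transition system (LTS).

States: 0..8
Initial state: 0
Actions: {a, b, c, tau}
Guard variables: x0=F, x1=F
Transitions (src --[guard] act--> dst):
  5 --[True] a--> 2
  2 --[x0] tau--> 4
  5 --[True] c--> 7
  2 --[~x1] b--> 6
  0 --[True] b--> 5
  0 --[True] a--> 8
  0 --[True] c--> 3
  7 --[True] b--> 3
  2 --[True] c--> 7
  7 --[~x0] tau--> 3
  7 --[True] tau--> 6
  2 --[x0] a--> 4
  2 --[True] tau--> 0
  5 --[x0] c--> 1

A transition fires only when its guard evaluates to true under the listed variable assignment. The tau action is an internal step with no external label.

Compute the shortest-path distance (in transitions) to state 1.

Breadth-first toward 1:
  Layer 0: {0}
  Layer 1: {3,5,8}
  Layer 2: {2,7}
  Layer 3: {6}
1 never appears.

Answer: UNREACHABLE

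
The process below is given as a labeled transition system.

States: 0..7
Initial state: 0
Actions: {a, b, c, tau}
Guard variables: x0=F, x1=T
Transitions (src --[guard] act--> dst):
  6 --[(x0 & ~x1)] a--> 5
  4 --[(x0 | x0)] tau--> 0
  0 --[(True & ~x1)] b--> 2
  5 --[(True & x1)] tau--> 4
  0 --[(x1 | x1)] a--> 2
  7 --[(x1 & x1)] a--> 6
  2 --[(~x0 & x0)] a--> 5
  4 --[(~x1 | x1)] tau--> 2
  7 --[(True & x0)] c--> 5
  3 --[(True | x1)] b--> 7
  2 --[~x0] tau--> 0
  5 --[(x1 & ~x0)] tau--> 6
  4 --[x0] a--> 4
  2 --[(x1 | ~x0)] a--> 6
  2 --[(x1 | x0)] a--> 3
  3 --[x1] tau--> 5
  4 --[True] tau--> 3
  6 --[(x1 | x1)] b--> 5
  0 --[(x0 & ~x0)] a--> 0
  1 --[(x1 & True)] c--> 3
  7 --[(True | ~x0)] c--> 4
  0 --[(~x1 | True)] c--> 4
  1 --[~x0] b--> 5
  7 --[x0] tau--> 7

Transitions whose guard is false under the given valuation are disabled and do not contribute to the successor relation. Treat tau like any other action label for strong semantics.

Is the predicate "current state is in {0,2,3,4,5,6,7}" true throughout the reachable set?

Safe = {0,2,3,4,5,6,7}
Reachable = {0,2,3,4,5,6,7}
  0: safe
  2: safe
  3: safe
  4: safe
  5: safe
  6: safe
  7: safe

Answer: INVARIANT HOLDS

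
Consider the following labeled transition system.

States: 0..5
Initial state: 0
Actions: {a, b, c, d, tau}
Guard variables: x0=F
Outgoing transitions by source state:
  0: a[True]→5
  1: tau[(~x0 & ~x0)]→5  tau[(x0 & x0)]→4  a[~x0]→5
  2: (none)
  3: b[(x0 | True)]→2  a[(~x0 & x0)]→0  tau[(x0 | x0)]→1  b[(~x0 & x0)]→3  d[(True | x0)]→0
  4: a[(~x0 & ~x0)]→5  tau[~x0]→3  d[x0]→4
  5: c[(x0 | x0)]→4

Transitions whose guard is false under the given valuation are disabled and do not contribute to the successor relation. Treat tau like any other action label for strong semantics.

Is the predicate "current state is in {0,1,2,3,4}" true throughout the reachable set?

Inv-set: {0,1,2,3,4}
Reachable = {0,5}
  0: ok
  5: VIOLATES
counterexample path to 5: a

Answer: INVARIANT VIOLATED at state 5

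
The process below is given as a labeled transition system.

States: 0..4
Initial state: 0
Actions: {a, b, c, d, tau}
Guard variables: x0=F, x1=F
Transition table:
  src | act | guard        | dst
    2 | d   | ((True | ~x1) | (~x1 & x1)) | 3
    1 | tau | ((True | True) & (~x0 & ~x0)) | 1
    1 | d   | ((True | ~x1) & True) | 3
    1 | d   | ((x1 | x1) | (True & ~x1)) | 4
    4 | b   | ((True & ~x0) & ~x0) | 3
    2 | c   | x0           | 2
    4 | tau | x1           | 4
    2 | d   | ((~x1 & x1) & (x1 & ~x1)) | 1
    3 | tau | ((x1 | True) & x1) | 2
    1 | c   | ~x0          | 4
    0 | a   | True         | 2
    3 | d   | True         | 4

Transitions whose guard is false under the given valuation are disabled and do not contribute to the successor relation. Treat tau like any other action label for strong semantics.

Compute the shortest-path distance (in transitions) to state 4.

Breadth-first toward 4:
  depth 0: {0}
  depth 1: {2}
  depth 2: {3}
  depth 3: {4}
depth(4)=3, e.g. a·d·d

Answer: 3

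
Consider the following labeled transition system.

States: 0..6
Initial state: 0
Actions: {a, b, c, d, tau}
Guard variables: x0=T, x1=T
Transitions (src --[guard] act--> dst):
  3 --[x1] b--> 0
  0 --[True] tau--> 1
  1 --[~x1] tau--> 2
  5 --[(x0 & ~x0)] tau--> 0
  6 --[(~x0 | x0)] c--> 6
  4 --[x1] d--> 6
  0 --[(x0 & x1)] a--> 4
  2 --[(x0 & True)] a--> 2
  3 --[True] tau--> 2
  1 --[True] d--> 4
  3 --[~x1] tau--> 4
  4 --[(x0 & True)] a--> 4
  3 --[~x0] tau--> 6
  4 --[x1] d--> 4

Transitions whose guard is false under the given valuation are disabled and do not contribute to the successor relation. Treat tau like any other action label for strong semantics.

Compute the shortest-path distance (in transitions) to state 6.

Answer: 2

Analysis:
Breadth-first toward 6:
  L0 = {0}
  L1 = {1,4}
  L2 = {6}
depth(6)=2, e.g. a·d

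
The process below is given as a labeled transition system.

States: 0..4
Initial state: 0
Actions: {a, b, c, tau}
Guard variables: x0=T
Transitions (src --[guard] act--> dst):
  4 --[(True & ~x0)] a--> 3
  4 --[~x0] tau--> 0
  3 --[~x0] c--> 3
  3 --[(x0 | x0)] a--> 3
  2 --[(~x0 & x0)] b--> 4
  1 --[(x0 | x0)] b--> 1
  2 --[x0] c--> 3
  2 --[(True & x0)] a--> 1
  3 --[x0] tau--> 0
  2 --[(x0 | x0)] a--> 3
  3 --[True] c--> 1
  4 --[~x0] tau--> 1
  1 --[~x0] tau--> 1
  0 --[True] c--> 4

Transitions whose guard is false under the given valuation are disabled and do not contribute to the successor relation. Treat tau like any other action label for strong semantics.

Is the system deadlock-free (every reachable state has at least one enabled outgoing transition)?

Reachable = {0,4}
  0: c→4  [1 out]
  4: ∅  [STUCK]
Path to 4: c

Answer: DEADLOCK at state 4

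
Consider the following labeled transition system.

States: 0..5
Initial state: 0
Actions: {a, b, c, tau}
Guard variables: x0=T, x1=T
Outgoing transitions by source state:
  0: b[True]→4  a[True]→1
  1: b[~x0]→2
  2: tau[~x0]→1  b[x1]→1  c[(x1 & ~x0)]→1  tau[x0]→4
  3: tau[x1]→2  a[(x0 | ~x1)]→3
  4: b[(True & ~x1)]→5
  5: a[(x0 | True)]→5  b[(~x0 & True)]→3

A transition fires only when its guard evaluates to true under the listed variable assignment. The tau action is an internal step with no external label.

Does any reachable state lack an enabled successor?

Answer: DEADLOCK at state 1

Trace:
Reach set: {0,1,4}
  0: a→1  b→4  [2 out]
  1: ∅  [deadlock]
  4: ∅  [deadlock]
trace reaching 1: a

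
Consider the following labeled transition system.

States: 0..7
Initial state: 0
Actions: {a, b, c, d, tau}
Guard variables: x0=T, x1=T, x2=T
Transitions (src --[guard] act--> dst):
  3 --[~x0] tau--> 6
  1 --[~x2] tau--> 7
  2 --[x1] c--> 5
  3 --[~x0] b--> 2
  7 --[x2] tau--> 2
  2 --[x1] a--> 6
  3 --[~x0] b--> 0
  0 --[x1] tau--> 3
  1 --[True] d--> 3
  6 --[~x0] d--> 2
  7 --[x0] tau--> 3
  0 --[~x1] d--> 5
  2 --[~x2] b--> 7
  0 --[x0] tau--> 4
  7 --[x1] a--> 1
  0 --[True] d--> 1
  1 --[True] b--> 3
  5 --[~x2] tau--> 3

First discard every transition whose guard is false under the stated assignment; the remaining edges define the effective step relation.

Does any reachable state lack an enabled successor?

Answer: DEADLOCK at state 3

Working:
Reachable = {0,1,3,4}
  0: d→1  tau→3  tau→4  [deg 3]
  1: b→3  d→3  [deg 2]
  3: ∅  [no exit]
  4: ∅  [no exit]
witness 3: tau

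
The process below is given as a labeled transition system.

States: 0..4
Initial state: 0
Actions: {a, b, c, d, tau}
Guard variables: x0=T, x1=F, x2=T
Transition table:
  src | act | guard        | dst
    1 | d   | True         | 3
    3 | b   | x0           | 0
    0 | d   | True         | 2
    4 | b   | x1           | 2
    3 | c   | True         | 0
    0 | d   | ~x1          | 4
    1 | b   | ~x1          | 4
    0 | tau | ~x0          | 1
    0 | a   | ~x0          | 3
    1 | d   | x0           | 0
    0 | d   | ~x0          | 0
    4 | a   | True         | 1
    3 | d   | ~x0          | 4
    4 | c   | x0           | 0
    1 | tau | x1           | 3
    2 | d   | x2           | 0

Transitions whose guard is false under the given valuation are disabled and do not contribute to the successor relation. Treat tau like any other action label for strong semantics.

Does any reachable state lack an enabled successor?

R = {0,1,2,3,4}
  0: d→2  d→4  [2 exit(s)]
  1: b→4  d→0  d→3  [3 exit(s)]
  2: d→0  [1 exit(s)]
  3: b→0  c→0  [2 exit(s)]
  4: a→1  c→0  [2 exit(s)]

Answer: DEADLOCK-FREE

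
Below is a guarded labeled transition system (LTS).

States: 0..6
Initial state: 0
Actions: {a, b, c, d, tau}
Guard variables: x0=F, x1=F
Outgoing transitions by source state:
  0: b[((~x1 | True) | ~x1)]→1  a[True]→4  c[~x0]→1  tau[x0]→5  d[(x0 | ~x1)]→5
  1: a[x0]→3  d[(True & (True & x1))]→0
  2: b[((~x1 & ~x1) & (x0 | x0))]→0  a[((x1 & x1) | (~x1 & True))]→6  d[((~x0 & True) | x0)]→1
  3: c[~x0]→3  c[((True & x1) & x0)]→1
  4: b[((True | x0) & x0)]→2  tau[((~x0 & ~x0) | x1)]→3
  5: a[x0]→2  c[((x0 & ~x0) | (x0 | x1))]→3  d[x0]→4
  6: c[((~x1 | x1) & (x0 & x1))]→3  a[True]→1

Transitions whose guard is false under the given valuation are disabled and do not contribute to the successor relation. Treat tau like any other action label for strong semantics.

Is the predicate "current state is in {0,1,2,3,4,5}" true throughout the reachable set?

Safe = {0,1,2,3,4,5}
R = {0,1,3,4,5}
  0: ✓
  1: ✓
  3: ✓
  4: ✓
  5: ✓

Answer: INVARIANT HOLDS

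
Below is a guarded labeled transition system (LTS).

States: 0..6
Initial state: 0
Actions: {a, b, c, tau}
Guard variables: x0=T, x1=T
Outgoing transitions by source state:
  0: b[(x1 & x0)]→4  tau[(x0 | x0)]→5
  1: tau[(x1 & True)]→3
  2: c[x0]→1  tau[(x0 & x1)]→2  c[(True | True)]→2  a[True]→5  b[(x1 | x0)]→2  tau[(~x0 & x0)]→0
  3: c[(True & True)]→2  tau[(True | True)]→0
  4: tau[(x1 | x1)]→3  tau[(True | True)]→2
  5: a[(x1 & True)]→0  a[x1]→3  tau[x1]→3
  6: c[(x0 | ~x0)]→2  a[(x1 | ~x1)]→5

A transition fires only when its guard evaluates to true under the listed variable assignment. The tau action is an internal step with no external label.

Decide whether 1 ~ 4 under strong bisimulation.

Bisimulation quotient by refinement:
  P[0] = {{0,1,2,3,4,5,6}}
  P[1] = {{0},{1,4},{2},{3},{5},{6}}
  P[2] = {{0},{1},{2},{3},{4},{5},{6}}
7 equivalence class(es) (converged in 3)
class of 1: {1}; class of 4: {4}

Answer: NOT BISIMILAR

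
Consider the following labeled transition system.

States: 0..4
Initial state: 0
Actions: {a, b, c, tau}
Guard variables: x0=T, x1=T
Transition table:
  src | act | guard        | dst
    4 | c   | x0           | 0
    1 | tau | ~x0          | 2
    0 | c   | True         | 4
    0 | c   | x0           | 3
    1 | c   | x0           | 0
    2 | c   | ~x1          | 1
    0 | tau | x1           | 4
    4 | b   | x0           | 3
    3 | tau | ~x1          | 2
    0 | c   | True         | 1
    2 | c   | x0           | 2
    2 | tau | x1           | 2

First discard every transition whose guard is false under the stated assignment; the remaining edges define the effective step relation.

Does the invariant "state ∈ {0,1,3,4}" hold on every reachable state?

Answer: INVARIANT HOLDS

Working:
Allowed set {0,1,3,4}
Reach set: {0,1,3,4}
  0: ✓
  1: ✓
  3: ✓
  4: ✓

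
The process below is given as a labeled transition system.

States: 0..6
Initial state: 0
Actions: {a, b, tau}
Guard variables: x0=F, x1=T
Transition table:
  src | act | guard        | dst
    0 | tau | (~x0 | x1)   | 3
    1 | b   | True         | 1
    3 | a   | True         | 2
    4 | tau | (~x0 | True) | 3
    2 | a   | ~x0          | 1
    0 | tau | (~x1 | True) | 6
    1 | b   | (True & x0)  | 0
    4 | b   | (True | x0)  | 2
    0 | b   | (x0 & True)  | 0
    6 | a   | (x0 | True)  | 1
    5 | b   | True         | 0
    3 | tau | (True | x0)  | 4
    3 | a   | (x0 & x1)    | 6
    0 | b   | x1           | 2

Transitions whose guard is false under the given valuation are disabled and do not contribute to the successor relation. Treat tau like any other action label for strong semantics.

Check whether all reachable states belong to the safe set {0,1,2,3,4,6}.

Inv-set: {0,1,2,3,4,6}
Reachable = {0,1,2,3,4,6}
  0: safe
  1: safe
  2: safe
  3: safe
  4: safe
  6: safe

Answer: INVARIANT HOLDS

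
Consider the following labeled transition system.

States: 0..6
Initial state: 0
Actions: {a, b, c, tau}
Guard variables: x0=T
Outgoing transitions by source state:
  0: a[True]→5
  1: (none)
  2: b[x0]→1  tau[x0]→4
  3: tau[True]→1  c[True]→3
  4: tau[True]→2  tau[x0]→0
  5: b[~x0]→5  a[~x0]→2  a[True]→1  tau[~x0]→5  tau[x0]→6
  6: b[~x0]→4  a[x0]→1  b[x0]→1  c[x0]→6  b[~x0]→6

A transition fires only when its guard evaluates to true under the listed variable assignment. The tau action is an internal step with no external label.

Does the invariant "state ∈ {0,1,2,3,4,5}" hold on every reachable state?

Inv-set: {0,1,2,3,4,5}
R = {0,1,5,6}
  0: ✓
  1: ✓
  5: ✓
  6: outside
counterexample path to 6: a·tau

Answer: INVARIANT VIOLATED at state 6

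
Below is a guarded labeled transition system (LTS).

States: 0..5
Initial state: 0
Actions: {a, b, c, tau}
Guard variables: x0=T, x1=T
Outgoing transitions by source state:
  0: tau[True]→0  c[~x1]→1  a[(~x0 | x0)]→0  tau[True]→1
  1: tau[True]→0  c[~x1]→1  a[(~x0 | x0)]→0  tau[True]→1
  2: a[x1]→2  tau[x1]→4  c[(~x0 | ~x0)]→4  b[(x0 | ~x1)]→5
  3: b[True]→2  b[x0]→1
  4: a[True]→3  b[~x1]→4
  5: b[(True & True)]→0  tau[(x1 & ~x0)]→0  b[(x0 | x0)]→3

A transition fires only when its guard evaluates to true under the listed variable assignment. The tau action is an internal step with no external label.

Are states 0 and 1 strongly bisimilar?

Answer: BISIMILAR

Trace:
Refine partition for ~:
  P[0] = {{0,1,2,3,4,5}}
  P[1] = {{0,1},{2},{3,5},{4}}
  P[2] = {{0,1},{2},{3},{4},{5}}
Fixed point at round 3; 5 class(es).
[0]={0,1}  [1]={0,1}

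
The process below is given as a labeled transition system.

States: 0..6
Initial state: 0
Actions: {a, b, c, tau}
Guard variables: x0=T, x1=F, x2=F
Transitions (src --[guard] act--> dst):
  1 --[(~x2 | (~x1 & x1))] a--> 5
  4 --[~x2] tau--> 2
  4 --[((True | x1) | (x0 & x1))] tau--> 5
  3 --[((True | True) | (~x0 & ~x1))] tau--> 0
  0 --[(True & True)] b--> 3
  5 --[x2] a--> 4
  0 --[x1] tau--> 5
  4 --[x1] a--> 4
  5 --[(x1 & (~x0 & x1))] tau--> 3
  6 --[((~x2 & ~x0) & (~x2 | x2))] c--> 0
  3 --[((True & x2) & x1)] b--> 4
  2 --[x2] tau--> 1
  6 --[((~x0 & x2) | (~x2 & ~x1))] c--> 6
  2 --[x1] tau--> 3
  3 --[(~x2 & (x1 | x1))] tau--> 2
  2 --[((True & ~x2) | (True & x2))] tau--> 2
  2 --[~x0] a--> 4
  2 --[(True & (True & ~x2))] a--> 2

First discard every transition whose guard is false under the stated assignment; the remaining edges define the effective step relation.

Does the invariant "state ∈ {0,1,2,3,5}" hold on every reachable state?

Answer: INVARIANT HOLDS

Working:
Inv-set: {0,1,2,3,5}
R = {0,3}
  0: ✓
  3: ✓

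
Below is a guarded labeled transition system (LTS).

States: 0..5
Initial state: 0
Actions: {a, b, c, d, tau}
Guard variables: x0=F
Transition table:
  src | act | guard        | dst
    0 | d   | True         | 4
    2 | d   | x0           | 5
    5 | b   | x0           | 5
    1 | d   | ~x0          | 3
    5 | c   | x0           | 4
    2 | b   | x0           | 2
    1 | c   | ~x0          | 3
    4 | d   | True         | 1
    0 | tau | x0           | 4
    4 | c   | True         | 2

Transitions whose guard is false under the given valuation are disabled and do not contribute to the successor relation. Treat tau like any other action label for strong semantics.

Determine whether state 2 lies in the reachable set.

Answer: REACHABLE

Working:
Guard filter leaves 5 enabled edge(s).
L0 = {0}
L1 = {4}  now seen {0,4}
L2 = {1,2}  now seen {0,1,2,4}
L3 = {3}  now seen {0,1,2,3,4}
Reach set: {0,1,2,3,4}
trace reaching 2: d·c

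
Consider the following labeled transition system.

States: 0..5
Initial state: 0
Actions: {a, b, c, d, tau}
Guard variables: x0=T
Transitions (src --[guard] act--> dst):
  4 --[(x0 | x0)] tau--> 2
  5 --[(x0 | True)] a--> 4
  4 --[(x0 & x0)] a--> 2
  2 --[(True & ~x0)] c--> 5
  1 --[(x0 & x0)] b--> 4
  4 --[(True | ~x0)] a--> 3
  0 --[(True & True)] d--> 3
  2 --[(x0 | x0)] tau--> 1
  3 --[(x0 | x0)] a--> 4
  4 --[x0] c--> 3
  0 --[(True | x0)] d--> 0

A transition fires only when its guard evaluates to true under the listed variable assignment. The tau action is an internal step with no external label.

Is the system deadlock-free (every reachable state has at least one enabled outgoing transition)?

Answer: DEADLOCK-FREE

Trace:
R = {0,1,2,3,4}
  0: d→0  d→3  [2 exit(s)]
  1: b→4  [1 exit(s)]
  2: tau→1  [1 exit(s)]
  3: a→4  [1 exit(s)]
  4: a→2  a→3  c→3  tau→2  [4 exit(s)]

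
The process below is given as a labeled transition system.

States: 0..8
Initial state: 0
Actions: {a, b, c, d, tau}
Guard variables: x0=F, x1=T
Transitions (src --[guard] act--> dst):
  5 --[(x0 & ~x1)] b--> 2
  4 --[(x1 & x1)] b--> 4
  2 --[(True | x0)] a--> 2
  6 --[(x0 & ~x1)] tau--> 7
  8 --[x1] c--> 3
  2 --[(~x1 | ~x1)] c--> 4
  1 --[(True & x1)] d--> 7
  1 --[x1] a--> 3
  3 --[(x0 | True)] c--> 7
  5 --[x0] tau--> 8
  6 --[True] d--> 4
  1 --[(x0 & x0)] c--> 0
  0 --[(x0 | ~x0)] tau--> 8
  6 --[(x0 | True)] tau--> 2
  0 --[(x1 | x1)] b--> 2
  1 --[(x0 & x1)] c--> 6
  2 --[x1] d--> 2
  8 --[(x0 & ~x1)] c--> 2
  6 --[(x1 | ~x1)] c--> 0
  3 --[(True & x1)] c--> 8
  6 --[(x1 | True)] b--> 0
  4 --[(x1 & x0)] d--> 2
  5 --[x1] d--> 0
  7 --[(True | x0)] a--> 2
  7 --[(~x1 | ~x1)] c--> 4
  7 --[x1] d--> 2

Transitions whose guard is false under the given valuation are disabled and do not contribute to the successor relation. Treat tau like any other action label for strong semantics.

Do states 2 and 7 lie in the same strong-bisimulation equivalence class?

Bisimulation quotient by refinement:
  round 0: {{0,1,2,3,4,5,6,7,8}}
  round 1: {{0},{1,2,7},{3,8},{4},{5},{6}}
  round 2: {{0},{1},{2,7},{3},{4},{5},{6},{8}}
8 equivalence class(es) (converged in 3)
class of 2: {2,7}; class of 7: {2,7}

Answer: BISIMILAR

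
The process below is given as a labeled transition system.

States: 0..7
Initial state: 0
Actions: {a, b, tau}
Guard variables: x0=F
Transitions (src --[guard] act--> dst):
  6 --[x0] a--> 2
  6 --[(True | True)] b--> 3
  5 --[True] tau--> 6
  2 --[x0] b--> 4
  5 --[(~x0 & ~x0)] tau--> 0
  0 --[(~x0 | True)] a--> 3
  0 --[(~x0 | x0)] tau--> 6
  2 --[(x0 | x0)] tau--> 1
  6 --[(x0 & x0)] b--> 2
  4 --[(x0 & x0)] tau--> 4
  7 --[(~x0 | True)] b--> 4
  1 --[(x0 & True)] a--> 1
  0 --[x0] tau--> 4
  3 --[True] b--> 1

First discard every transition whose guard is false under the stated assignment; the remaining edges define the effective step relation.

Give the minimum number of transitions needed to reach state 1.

Answer: 2

Working:
Layered search for 1:
  depth 0: {0}
  depth 1: {3,6}
  depth 2: {1}
first hit 1 at d=2 via a·b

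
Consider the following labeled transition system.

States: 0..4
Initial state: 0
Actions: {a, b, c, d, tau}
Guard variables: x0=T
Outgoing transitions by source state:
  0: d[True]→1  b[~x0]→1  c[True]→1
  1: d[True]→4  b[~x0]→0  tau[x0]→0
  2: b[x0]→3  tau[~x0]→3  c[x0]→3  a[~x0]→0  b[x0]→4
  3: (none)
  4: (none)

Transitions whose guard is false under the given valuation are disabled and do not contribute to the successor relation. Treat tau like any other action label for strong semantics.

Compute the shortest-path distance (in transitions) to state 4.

BFS to 4:
  L0 = {0}
  L1 = {1}
  L2 = {4}
first hit 4 at d=2 via c·d

Answer: 2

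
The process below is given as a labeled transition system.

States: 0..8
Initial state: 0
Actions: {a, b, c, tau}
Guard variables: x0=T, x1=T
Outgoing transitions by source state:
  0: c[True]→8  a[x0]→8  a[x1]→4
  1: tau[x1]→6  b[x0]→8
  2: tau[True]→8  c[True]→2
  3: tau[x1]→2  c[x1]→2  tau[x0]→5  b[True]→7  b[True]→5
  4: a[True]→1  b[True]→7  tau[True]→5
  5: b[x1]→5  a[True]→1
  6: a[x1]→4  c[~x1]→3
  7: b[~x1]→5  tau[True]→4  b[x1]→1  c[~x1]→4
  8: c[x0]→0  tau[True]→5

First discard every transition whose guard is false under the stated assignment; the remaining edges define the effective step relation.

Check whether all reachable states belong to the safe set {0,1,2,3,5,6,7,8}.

Answer: INVARIANT VIOLATED at state 4

Analysis:
Safe = {0,1,2,3,5,6,7,8}
R = {0,1,4,5,6,7,8}
  0: ok
  1: ok
  4: VIOLATES
  5: ok
  6: ok
  7: ok
  8: ok
counterexample path to 4: a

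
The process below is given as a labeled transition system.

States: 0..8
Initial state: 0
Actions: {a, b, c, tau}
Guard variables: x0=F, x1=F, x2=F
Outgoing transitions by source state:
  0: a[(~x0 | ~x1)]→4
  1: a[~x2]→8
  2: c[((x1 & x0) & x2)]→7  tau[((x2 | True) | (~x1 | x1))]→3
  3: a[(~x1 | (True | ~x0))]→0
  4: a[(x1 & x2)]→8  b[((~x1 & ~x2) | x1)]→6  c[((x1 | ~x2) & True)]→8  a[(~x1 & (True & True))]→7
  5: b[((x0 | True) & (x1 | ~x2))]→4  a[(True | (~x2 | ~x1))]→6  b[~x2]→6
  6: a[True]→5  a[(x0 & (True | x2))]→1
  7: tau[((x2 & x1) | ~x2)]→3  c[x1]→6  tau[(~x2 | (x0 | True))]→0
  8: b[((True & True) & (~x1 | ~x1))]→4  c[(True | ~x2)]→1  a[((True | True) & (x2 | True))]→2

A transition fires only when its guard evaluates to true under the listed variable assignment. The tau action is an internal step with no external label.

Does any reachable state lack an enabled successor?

Reachable = {0,1,2,3,4,5,6,7,8}
  0: a→4  [deg 1]
  1: a→8  [deg 1]
  2: tau→3  [deg 1]
  3: a→0  [deg 1]
  4: a→7  b→6  c→8  [deg 3]
  5: a→6  b→4  b→6  [deg 3]
  6: a→5  [deg 1]
  7: tau→0  tau→3  [deg 2]
  8: a→2  b→4  c→1  [deg 3]

Answer: DEADLOCK-FREE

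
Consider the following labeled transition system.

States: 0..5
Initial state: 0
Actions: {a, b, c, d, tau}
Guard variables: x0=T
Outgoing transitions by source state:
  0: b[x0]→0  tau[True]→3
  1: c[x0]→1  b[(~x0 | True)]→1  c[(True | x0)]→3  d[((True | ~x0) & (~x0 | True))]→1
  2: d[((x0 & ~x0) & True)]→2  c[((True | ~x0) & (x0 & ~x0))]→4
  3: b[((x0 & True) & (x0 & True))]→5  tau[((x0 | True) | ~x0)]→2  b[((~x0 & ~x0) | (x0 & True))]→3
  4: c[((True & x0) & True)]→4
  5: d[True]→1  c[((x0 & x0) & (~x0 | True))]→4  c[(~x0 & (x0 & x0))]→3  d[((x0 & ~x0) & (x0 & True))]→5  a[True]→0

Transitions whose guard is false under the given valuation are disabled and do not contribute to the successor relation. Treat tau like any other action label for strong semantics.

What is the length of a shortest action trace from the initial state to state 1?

Breadth-first toward 1:
  depth 0: {0}
  depth 1: {3}
  depth 2: {2,5}
  depth 3: {1,4}
1 enters at depth 3; path tau·b·d

Answer: 3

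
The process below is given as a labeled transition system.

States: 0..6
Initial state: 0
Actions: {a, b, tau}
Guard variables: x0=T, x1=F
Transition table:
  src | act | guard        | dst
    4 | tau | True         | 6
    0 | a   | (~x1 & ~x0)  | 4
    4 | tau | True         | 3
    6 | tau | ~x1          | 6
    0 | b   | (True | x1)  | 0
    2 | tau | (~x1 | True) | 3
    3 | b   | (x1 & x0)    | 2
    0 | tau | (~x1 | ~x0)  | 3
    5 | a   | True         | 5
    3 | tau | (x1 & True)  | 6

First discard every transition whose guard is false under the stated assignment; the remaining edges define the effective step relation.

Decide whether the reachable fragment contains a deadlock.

Reach set: {0,3}
  0: b→0  tau→3  [deg 2]
  3: ∅  [deadlock]
Path to 3: tau

Answer: DEADLOCK at state 3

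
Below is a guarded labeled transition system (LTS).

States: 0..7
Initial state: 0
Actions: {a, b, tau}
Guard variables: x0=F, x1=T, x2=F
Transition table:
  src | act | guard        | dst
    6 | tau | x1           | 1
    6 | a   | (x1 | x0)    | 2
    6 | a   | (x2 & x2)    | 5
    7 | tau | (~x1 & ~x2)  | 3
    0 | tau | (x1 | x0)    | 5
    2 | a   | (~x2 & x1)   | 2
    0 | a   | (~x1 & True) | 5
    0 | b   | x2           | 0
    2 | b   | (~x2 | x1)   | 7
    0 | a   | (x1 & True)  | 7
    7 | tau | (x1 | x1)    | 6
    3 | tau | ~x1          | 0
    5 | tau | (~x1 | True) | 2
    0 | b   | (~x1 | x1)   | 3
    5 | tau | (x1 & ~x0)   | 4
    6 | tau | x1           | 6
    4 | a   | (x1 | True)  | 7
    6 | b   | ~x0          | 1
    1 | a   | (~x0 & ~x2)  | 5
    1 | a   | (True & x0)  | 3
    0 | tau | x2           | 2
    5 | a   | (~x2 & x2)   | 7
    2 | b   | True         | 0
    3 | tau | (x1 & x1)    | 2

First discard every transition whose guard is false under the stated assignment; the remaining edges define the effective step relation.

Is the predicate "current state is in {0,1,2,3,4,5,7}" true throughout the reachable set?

Answer: INVARIANT VIOLATED at state 6

Trace:
Inv-set: {0,1,2,3,4,5,7}
Reach set: {0,1,2,3,4,5,6,7}
  0: ✓
  1: ✓
  2: ✓
  3: ✓
  4: ✓
  5: ✓
  6: VIOLATES
  7: ✓
witness against invariant: a·tau → 6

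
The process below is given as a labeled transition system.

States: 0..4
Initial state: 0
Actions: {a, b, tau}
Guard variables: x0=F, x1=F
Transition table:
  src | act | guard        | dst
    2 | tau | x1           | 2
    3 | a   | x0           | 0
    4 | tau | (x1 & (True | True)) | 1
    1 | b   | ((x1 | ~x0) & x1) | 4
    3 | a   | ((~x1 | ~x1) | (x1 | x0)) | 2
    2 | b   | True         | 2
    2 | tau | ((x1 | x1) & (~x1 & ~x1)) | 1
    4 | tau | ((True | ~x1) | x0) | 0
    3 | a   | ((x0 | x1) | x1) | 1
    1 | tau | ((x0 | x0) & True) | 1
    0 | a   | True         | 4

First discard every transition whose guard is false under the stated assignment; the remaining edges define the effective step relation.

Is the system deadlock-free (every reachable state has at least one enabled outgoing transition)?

Reachable = {0,4}
  0: a→4  [1 exit(s)]
  4: tau→0  [1 exit(s)]

Answer: DEADLOCK-FREE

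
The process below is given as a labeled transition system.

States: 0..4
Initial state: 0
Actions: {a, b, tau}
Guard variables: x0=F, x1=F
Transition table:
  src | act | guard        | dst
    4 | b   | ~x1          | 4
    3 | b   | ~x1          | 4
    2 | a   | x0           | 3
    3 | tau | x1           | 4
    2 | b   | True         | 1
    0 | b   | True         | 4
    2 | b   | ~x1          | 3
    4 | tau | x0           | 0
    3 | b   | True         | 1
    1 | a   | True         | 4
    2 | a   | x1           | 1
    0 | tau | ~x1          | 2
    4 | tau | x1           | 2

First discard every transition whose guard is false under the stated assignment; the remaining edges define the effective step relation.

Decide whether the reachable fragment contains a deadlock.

Answer: DEADLOCK-FREE

Trace:
R = {0,1,2,3,4}
  0: b→4  tau→2  [2 out]
  1: a→4  [1 out]
  2: b→1  b→3  [2 out]
  3: b→1  b→4  [2 out]
  4: b→4  [1 out]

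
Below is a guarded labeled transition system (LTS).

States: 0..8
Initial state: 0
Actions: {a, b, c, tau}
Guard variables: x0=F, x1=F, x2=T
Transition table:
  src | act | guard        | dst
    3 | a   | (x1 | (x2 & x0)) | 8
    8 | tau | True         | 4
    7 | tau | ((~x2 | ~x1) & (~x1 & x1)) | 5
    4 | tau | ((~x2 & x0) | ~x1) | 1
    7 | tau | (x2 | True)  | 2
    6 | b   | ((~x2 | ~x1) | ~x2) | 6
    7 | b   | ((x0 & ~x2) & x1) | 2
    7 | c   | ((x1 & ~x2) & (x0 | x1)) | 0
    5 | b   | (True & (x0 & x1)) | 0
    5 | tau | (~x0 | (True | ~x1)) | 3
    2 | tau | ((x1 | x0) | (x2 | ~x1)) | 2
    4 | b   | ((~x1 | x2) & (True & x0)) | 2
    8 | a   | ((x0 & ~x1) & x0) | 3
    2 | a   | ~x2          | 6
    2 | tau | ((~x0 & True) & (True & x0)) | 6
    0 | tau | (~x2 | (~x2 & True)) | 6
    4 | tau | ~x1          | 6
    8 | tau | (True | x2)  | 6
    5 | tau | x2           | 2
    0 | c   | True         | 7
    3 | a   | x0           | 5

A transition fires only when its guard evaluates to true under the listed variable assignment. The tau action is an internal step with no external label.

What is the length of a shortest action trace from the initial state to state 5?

BFS to 5:
  depth 0: {0}
  depth 1: {7}
  depth 2: {2}
5 never appears.

Answer: UNREACHABLE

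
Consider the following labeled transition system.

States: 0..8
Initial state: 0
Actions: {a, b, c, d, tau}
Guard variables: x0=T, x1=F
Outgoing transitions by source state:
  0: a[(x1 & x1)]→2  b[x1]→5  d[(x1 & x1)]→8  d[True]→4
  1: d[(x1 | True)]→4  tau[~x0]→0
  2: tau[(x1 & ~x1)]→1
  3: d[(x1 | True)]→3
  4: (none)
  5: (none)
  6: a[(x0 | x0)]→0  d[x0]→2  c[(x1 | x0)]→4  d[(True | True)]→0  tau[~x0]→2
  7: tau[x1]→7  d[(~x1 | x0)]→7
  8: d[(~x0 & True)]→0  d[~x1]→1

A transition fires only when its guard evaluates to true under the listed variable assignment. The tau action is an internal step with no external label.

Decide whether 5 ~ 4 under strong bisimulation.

Bisimulation quotient by refinement:
  round 0: {{0,1,2,3,4,5,6,7,8}}
  round 1: {{0,1,3,7,8},{2,4,5},{6}}
  round 2: {{0,1},{2,4,5},{3,7,8},{6}}
  round 3: {{0,1},{2,4,5},{3,7},{6},{8}}
5 equivalence class(es) (converged in 4)
[5]={2,4,5}  [4]={2,4,5}

Answer: BISIMILAR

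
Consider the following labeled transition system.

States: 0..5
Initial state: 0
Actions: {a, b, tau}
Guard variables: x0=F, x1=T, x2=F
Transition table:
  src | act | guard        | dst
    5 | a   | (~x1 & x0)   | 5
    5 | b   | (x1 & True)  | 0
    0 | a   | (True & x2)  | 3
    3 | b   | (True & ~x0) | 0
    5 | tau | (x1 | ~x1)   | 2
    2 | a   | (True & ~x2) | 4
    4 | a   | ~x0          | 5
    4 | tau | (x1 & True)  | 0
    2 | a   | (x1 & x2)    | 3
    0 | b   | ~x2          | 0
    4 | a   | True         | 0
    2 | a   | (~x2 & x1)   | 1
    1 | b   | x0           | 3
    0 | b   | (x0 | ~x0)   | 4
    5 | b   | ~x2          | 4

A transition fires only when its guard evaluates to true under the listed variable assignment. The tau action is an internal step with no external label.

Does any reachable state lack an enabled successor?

Reachable = {0,1,2,4,5}
  0: b→0  b→4  [deg 2]
  1: ∅  [no exit]
  2: a→1  a→4  [deg 2]
  4: a→0  a→5  tau→0  [deg 3]
  5: b→0  b→4  tau→2  [deg 3]
Path to 1: b·a·tau·a

Answer: DEADLOCK at state 1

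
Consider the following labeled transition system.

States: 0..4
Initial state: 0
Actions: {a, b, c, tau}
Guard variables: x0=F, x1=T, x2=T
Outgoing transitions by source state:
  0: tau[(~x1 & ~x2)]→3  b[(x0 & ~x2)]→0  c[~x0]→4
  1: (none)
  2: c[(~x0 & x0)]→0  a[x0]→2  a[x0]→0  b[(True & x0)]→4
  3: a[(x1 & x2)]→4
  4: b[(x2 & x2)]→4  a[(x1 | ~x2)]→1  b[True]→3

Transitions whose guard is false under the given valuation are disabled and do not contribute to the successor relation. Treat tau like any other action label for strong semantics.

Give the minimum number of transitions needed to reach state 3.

Answer: 2

Analysis:
Breadth-first toward 3:
  L0 = {0}
  L1 = {4}
  L2 = {1,3}
first hit 3 at d=2 via c·b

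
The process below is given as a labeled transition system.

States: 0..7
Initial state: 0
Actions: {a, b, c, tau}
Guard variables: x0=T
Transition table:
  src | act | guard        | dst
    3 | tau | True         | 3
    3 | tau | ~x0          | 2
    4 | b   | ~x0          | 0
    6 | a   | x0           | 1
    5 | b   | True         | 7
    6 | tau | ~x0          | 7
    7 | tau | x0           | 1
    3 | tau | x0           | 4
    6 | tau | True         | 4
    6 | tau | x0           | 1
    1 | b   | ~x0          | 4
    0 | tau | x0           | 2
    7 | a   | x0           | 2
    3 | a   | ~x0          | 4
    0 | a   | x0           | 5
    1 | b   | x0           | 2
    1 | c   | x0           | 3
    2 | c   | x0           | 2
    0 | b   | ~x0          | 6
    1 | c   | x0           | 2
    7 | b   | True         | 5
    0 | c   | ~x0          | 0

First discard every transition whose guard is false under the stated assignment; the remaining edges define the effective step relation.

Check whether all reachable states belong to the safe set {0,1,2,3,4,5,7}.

Answer: INVARIANT HOLDS

Working:
Allowed set {0,1,2,3,4,5,7}
R = {0,1,2,3,4,5,7}
  0: ✓
  1: ✓
  2: ✓
  3: ✓
  4: ✓
  5: ✓
  7: ✓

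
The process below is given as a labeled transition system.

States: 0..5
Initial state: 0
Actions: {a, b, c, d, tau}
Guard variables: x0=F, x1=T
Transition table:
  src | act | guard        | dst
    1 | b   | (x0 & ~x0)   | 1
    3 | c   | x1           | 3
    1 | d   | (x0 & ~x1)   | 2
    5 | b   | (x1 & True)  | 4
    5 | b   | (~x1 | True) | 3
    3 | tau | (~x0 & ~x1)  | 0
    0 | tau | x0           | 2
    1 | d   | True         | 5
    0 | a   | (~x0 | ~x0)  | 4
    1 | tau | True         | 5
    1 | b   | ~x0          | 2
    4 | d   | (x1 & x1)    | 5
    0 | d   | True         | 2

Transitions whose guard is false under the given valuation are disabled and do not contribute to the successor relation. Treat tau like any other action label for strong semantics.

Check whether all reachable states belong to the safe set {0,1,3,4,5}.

Answer: INVARIANT VIOLATED at state 2

Working:
Allowed set {0,1,3,4,5}
R = {0,2,3,4,5}
  0: ✓
  2: VIOLATES
  3: ✓
  4: ✓
  5: ✓
reach 2 via d — violates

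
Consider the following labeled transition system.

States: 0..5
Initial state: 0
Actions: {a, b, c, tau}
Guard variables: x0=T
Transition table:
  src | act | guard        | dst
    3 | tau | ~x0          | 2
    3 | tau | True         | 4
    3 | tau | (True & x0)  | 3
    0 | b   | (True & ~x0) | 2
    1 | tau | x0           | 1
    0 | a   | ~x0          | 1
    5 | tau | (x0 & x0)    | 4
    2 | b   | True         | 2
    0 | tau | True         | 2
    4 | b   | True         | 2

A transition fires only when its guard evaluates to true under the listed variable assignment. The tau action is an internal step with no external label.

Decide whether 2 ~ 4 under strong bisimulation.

Answer: BISIMILAR

Analysis:
Compute ~ classes (split until stable):
  round 0: {{0,1,2,3,4,5}}
  round 1: {{0,1,3,5},{2,4}}
  round 2: {{0,5},{1},{2,4},{3}}
4 equivalence class(es) (converged in 3)
[2]={2,4}  [4]={2,4}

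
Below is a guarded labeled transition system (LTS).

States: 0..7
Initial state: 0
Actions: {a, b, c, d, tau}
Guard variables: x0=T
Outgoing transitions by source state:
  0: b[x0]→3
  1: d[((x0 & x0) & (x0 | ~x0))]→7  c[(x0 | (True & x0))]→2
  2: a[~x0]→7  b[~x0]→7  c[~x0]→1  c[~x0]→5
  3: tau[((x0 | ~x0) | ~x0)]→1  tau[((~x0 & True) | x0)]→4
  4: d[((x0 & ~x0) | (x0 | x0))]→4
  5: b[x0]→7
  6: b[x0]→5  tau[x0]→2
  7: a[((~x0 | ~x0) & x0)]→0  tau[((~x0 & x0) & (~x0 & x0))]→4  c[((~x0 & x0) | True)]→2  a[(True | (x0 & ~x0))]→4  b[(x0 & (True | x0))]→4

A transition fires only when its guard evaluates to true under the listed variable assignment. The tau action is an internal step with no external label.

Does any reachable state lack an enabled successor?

Answer: DEADLOCK at state 2

Analysis:
Reach set: {0,1,2,3,4,7}
  0: b→3  [deg 1]
  1: c→2  d→7  [deg 2]
  2: ∅  [STUCK]
  3: tau→1  tau→4  [deg 2]
  4: d→4  [deg 1]
  7: a→4  b→4  c→2  [deg 3]
witness 2: b·tau·c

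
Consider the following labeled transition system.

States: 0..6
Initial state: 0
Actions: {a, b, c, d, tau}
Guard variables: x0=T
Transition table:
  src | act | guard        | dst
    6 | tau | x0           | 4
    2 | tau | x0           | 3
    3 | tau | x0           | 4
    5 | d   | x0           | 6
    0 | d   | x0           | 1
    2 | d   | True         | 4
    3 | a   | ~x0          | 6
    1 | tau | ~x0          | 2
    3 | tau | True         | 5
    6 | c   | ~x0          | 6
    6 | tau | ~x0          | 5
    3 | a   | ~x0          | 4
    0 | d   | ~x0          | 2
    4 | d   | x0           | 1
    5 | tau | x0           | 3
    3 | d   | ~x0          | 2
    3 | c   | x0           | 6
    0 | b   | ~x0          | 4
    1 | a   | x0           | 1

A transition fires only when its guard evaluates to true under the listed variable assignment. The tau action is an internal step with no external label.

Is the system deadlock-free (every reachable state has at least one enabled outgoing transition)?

Reach set: {0,1}
  0: d→1  [1 exit(s)]
  1: a→1  [1 exit(s)]

Answer: DEADLOCK-FREE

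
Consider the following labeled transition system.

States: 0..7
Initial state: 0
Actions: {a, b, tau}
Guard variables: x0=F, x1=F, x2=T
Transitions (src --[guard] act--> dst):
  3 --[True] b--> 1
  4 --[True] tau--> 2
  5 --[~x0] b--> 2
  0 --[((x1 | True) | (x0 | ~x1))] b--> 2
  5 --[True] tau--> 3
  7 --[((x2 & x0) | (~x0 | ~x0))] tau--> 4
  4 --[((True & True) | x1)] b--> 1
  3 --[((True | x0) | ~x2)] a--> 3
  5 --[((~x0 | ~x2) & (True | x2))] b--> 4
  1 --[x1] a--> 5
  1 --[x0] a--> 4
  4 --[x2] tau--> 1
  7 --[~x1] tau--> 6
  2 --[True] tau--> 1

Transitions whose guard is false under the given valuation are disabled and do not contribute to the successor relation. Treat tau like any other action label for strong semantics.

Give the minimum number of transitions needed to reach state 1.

Answer: 2

Trace:
BFS to 1:
  L0 = {0}
  L1 = {2}
  L2 = {1}
first hit 1 at d=2 via b·tau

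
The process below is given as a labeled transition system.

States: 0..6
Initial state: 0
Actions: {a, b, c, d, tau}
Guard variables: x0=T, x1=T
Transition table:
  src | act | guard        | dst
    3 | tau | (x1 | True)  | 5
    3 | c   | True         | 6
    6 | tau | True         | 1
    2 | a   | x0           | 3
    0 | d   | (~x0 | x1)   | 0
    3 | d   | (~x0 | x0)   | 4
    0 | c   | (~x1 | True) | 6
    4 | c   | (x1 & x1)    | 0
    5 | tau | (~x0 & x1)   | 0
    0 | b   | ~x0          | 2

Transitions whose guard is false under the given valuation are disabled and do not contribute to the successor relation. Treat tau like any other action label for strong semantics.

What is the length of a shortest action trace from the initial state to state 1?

Answer: 2

Trace:
Layered search for 1:
  Layer 0: {0}
  Layer 1: {6}
  Layer 2: {1}
1 enters at depth 2; path c·tau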